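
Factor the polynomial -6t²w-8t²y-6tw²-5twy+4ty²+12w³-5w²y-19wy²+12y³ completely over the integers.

Group: 2t(-3tw-4ty+3w²+wy-4y²) + (4w-3y)(-3tw-4ty+3w²+wy-4y²); both groups contain (-3tw-4ty+3w²+wy-4y²), so (2t+4w-3y) is a factor with cofactor -3tw-4ty+3w²+wy-4y².
The cofactor groups again: -3tw-4ty+3w²+wy-4y² = -t(3w+4y) + (w-y)(3w+4y); both groups contain (3w+4y), giving -(t-w+y)(3w+4y).

-(2t+4w-3y)(3w+4y)(t-w+y)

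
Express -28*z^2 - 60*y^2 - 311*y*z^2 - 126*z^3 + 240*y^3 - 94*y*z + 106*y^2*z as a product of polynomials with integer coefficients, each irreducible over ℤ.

(5*y + 2*z)*(6*y + 7*z)*(8*y - 9*z - 2)

Group: 8*y*(30*y^2 + 47*y*z + 14*z^2) + (-9*z - 2)*(30*y^2 + 47*y*z + 14*z^2); both groups contain (30*y^2 + 47*y*z + 14*z^2), so (8*y - 9*z - 2) is a factor with cofactor 30*y^2 + 47*y*z + 14*z^2.
The cofactor groups again: 30*y^2 + 47*y*z + 14*z^2 = 6*y*(5*y + 2*z) + 7*z*(5*y + 2*z); both groups contain (5*y + 2*z), giving (6*y + 7*z)*(5*y + 2*z).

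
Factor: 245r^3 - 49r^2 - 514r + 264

(5r - 6)(7r + 11)(7r - 4)

Among the possible rational roots, r = -11/7 is a root, giving the factor (7r + 11) and quotient 35r^2 - 62r + 24.
The remaining quadratic factors as (7r - 4)(5r - 6).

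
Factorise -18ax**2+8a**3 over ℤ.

2a(2a+3x)(2a-3x)

Every term has a factor of 2a. Then 4a**2-9x**2 = (2a)² − (3x)².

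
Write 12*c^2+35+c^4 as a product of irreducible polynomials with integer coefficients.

Substitute u = c^2 to get a quadratic in u, then factor.
c^2+7 is irreducible over ℤ (always positive, so no real roots).
c^2+5 is irreducible over ℤ (always positive, so no real roots).

(c^2+5)*(c^2+7)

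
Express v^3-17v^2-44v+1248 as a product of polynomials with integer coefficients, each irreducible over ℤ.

(v+8)(v-12)(v-13)

Trying the rational-root candidates, v = 12 is a root, so (v-12) is a factor; dividing leaves v^2-5v-104.
The remaining quadratic factors as (v-13)(v+8).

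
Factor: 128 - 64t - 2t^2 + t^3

(t + 8)(t - 2)(t - 8)

Among the possible rational roots, t = 8 is a root, so (t - 8) divides it; the quotient is t^2 + 6t - 16.
The remaining quadratic factors as (t + 8)(t - 2).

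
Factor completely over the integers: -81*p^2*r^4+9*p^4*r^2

Every term has a factor of 9*p^2*r^2. Then p^2-9*r^2 = (p)² − (3*r)².

9*p^2*r^2*(p+3*r)*(p-3*r)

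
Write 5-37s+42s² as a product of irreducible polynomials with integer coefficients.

Need a pair with product 42·5 = 210 and sum -37: that's -30 and -7.
Split the middle term: 42s²-30s - 7s+5 = 6s(7s-5) - (7s-5).

(6s-1)(7s-5)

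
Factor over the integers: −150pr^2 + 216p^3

6p(6p + 5r)(6p − 5r)

Pull out the common factor 6p; 36p^2 − 25r^2 is a difference of squares.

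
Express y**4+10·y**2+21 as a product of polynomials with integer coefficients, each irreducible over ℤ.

(y**2+3)·(y**2+7)

Substitute u = y**2 to get a quadratic in u, then factor.
y**2+7 is irreducible over ℤ (always positive, so no real roots).
y**2+3 is irreducible over ℤ (always positive, so no real roots).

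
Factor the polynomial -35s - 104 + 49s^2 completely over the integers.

Need a pair with product 49·(-104) = -5096 and sum -35: that's -91 and 56.
Split the middle term: 49s^2 - 91s + 56s - 104 = 7s(7s - 13) + 8(7s - 13).

(7s + 8)(7s - 13)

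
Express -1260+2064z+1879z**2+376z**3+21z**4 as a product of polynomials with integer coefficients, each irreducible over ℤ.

(3z+7)(7z-3)(z+10)(z+6)

Testing divisors of the constant over divisors of the leading coefficient, z = -6 is a root, so (z+6) is a factor; dividing leaves 21z**3+250z**2+379z-210.
Then z = 3/7 is a root, so (7z-3) is a factor; dividing leaves 3z**2+37z+70.
The remaining quadratic factors as (3z+7)(z+10).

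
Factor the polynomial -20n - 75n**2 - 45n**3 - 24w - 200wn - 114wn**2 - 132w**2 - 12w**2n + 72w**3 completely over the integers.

Group: 2w(36w**2 + 48wn + 6w + 15n**2 + 5n) + (-3n - 4)(36w**2 + 48wn + 6w + 15n**2 + 5n); both groups contain (36w**2 + 48wn + 6w + 15n**2 + 5n), so (2w - 3n - 4) is a factor with cofactor 36w**2 + 48wn + 6w + 15n**2 + 5n.
The cofactor groups again: 36w**2 + 48wn + 6w + 15n**2 + 5n = 6w(6w + 3n + 1) + 5n(6w + 3n + 1); both groups contain (6w + 3n + 1), giving (6w + 5n)(6w + 3n + 1).

(2w - 3n - 4)(6w + 3n + 1)(6w + 5n)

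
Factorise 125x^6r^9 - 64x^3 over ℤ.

Every term has a factor of x^3; factoring it out leaves 125x^3r^9 - 64.
Recognize a difference of cubes with the parts 5xr^3 and 4.

x^3(5xr^3 - 4)(25x^2r^6 + 20xr^3 + 16)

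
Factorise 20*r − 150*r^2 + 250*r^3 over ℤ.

Pull out the common factor 10*r, then factor the remaining trinomial.

10*r*(5*r − 1)*(5*r − 2)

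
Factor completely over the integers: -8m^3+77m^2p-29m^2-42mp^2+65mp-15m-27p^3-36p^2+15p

-(8m+3p+5)(m-9p+3)(m-p)

Group: m(-8m^2+69mp-29m+27p^2+36p-15) - p(-8m^2+69mp-29m+27p^2+36p-15); both groups contain (-8m^2+69mp-29m+27p^2+36p-15), so (m-p) is a factor with cofactor -8m^2+69mp-29m+27p^2+36p-15.
The cofactor groups again: -8m^2+69mp-29m+27p^2+36p-15 = -m(8m+3p+5) + (9p-3)(8m+3p+5); both groups contain (8m+3p+5), giving -(m-9p+3)(8m+3p+5).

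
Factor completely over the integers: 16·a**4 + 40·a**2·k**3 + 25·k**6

(4·a**2 + 5·k**3)**2

Recognize a perfect-square trinomial with the parts 4·a**2 and 5·k**3.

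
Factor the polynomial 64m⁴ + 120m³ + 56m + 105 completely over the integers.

(8m + 15)(8m³ + 7)

Group as (64m⁴ + 56m) + (120m³ + 105) = 8m(8m³ + 7) + 15(8m³ + 7).
Both groups share the factor (8m³ + 7).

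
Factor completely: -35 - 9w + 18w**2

Need a pair with product 18·(-35) = -630 and sum -9: that's 21 and -30.
Split the middle term: 18w**2 + 21w - 30w - 35 = 3w(6w + 7) - 5(6w + 7).

(3w - 5)(6w + 7)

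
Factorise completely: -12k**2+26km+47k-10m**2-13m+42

-(3k-5m-14)(4k-2m+3)

Group: -4k(3k-5m-14) + (2m-3)(3k-5m-14); both groups contain (3k-5m-14).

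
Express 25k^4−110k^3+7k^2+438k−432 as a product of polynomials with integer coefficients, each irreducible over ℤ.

(5k−8)(5k−9)(k+2)(k−3)

By the rational root theorem, k = −2 is a root, so (k+2) divides it; the quotient is 25k^3−160k^2+327k−216.
Continuing, k = 9/5 is a root, so (5k−9) is a factor; dividing leaves 5k^2−23k+24.
The remaining quadratic factors as (5k−8)(k−3).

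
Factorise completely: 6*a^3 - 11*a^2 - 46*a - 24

(2*a + 3)*(3*a + 2)*(a - 4)

Among the possible rational roots, a = -3/2 is a root, so (2*a + 3) divides it; the quotient is 3*a^2 - 10*a - 8.
The remaining quadratic factors as (3*a + 2)(a - 4).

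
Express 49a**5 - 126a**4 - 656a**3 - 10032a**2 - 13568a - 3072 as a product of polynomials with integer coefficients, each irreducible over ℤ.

(7a + 2)(7a + 8)(a - 8)(a**2 + 4a + 24)

Among the possible rational roots, a = -2/7 is a root, so (7a + 2) divides it; the quotient is 7a**4 - 20a**3 - 88a**2 - 1408a - 1536.
Continuing, a = -8/7 is a root, so (7a + 8) divides it; the quotient is a**3 - 4a**2 - 8a - 192.
Next, a = 8 is a root, so (a - 8) divides it; the quotient is a**2 + 4a + 24.
The quadratic a**2 + 4a + 24 has discriminant -80 < 0 and is irreducible over ℤ.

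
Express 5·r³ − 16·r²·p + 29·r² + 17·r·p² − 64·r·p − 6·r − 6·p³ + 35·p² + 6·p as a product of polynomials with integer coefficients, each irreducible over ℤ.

(5·r − 6·p − 1)·(r − p)·(r − p + 6)

Group: r·(5·r² − 11·r·p − r + 6·p² + p) + (−p + 6)·(5·r² − 11·r·p − r + 6·p² + p); both groups contain (5·r² − 11·r·p − r + 6·p² + p), so (r − p + 6) is a factor with cofactor 5·r² − 11·r·p − r + 6·p² + p.
The cofactor groups again: 5·r² − 11·r·p − r + 6·p² + p = 5·r·(r − p) + (−6·p − 1)·(r − p); both groups contain (r − p), giving (5·r − 6·p − 1)·(r − p).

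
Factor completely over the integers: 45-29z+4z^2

(4z-9)(z-5)

Need a pair with product 4·45 = 180 and sum -29: that's -20 and -9.
Split the middle term: 4z^2-20z - 9z+45 = 4z(z-5) - 9(z-5).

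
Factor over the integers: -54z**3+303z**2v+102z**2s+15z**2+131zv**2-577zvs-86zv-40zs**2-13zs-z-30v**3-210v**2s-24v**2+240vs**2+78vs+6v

-(9z+5v-5s-1)(z-6v)(6z-v-8s-1)

Group: z(-54z**2-21zv+102zs+15z+5v**2+35vs+4v-40s**2-13s-1) - 6v(-54z**2-21zv+102zs+15z+5v**2+35vs+4v-40s**2-13s-1); both groups contain (-54z**2-21zv+102zs+15z+5v**2+35vs+4v-40s**2-13s-1), so (z-6v) is a factor with cofactor -54z**2-21zv+102zs+15z+5v**2+35vs+4v-40s**2-13s-1.
The cofactor groups again: -54z**2-21zv+102zs+15z+5v**2+35vs+4v-40s**2-13s-1 = -6z(9z+5v-5s-1) + (v+8s+1)(9z+5v-5s-1); both groups contain (9z+5v-5s-1), giving -(6z-v-8s-1)(9z+5v-5s-1).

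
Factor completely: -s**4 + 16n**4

Write as (4n**2)² − (s**2)², then factor 4n**2 - s**2 once more.

(2n + s)(2n - s)(4n**2 + s**2)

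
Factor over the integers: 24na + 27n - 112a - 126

(3n - 14)(8a + 9)

Group as (24na + 27n) + (-112a - 126) = 3n(8a + 9) - 14(8a + 9).
Both groups share the factor (8a + 9).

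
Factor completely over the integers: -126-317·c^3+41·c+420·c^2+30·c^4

By the rational root theorem, c = 9 is a root, giving the factor (c-9) and quotient 30·c^3-47·c^2-3·c+14.
Next, c = -1/2 is a root, giving the factor (2·c+1) and quotient 15·c^2-31·c+14.
The remaining quadratic factors as (3·c-2)(5·c-7).

(2·c+1)·(3·c-2)·(5·c-7)·(c-9)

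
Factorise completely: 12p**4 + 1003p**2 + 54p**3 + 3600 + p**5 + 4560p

Among the possible rational roots, p = -12 is a root, so (p + 12) divides it; the quotient is p**4 + 54p**2 + 355p + 300.
Next, p = -1 is a root, giving the factor (p + 1) and quotient p**3 - p**2 + 55p + 300.
Continuing, p = -4 is a root, giving the factor (p + 4) and quotient p**2 - 5p + 75.
The quadratic p**2 - 5p + 75 has discriminant -275 < 0 and is irreducible over ℤ.

(p + 1)(p + 12)(p + 4)(p**2 - 5p + 75)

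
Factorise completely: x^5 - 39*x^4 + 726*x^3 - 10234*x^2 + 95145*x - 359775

(x - 13)*(x - 15)*(x - 9)*(x^2 - 2*x + 205)

Among the possible rational roots, x = 15 is a root, so (x - 15) divides it; the quotient is x^4 - 24*x^3 + 366*x^2 - 4744*x + 23985.
Then x = 9 is a root, giving the factor (x - 9) and quotient x^3 - 15*x^2 + 231*x - 2665.
Next, x = 13 is a root, so (x - 13) divides it; the quotient is x^2 - 2*x + 205.
The quadratic x^2 - 2*x + 205 has discriminant -816 < 0 and is irreducible over ℤ.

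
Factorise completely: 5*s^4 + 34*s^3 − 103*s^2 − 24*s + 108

Testing divisors of the constant over divisors of the leading coefficient, s = 2 is a root, so (s − 2) divides it; the quotient is 5*s^3 + 44*s^2 − 15*s − 54.
Continuing, s = −1 is a root, so (s + 1) is a factor; dividing leaves 5*s^2 + 39*s − 54.
The remaining quadratic factors as (s + 9)(5*s − 6).

(5*s − 6)*(s + 1)*(s + 9)*(s − 2)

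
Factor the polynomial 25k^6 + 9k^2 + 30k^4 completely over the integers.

k^2(5k^2 + 3)^2

Factor out k^2 first: what remains is 25k^4 + 30k^2 + 9.
Recognize a perfect-square trinomial with the parts 3 and 5k^2.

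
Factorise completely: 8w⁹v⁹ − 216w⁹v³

Every term has a factor of 8w⁹v³; factoring it out leaves v⁶ − 27.
Recognize a difference of cubes with the parts v² and 3.

8v³w⁹(v² − 3)(v⁴ + 3v² + 9)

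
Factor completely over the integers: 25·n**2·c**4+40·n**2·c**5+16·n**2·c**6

Pull out the common factor n**2·c**4, leaving 16·c**2+40·c+25.
Recognize a perfect-square trinomial with the parts 4·c and 5.

c**4·n**2·(4·c+5)**2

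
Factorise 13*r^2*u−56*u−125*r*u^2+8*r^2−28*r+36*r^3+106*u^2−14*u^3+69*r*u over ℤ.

Group: r*(36*r^2−59*r*u+8*r−7*u^2+53*u−28) + 2*u*(36*r^2−59*r*u+8*r−7*u^2+53*u−28); both groups contain (36*r^2−59*r*u+8*r−7*u^2+53*u−28), so (r+2*u) is a factor with cofactor 36*r^2−59*r*u+8*r−7*u^2+53*u−28.
The cofactor groups again: 36*r^2−59*r*u+8*r−7*u^2+53*u−28 = 9*r*(4*r−7*u+4) + (u−7)*(4*r−7*u+4); both groups contain (4*r−7*u+4), giving (9*r+u−7)*(4*r−7*u+4).

(4*r−7*u+4)*(9*r+u−7)*(r+2*u)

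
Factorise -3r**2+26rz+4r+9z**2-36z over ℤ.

Group: -3r(r-9z) + (-z+4)(r-9z); both groups contain (r-9z).

-(3r+z-4)(r-9z)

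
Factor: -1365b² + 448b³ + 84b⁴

7b²(2b + 15)(6b - 13)

Pull out the common factor 7b², then factor the remaining trinomial.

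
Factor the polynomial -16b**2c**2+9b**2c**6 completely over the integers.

b**2c**2(3c**2+4)(3c**2-4)

Factor out b**2c**2 first: what remains is 9c**4-16.
Recognize a difference of squares with the parts 3c**2 and 4.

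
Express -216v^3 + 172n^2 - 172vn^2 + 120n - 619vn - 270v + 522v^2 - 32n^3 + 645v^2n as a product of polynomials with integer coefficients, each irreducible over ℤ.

-(9v - 4n)(3v - 8n - 5)(8v + n - 6)

Group: 3v(-72v^2 + 23vn + 54v + 4n^2 - 24n) + (-8n - 5)(-72v^2 + 23vn + 54v + 4n^2 - 24n); both groups contain (-72v^2 + 23vn + 54v + 4n^2 - 24n), so (3v - 8n - 5) is a factor with cofactor -72v^2 + 23vn + 54v + 4n^2 - 24n.
The cofactor groups again: -72v^2 + 23vn + 54v + 4n^2 - 24n = -8v(9v - 4n) + (-n + 6)(9v - 4n); both groups contain (9v - 4n), giving -(8v + n - 6)(9v - 4n).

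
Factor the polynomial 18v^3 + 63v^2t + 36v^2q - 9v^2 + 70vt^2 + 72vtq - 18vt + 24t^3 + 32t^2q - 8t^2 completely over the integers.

Group: 2v(9v^2 + 18vt + 8t^2) + (3t + 4q - 1)(9v^2 + 18vt + 8t^2); both groups contain (9v^2 + 18vt + 8t^2), so (2v + 3t + 4q - 1) is a factor with cofactor 9v^2 + 18vt + 8t^2.
The cofactor groups again: 9v^2 + 18vt + 8t^2 = 3v(3v + 4t) + 2t(3v + 4t); both groups contain (3v + 4t), giving (3v + 2t)(3v + 4t).

(3v + 2t)(2v + 3t + 4q - 1)(3v + 4t)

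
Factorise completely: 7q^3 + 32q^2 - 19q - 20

By the rational root theorem, q = -5 is a root, so (q + 5) is a factor; dividing leaves 7q^2 - 3q - 4.
The remaining quadratic factors as (q - 1)(7q + 4).

(7q + 4)(q + 5)(q - 1)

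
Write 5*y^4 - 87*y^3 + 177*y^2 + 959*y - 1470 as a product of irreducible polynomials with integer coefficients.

Among the possible rational roots, y = 7/5 is a root, giving the factor (5*y - 7) and quotient y^3 - 16*y^2 + 13*y + 210.
Continuing, y = 14 is a root, so (y - 14) divides it; the quotient is y^2 - 2*y - 15.
The remaining quadratic factors as (y + 3)(y - 5).

(5*y - 7)*(y + 3)*(y - 14)*(y - 5)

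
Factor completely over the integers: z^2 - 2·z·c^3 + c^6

Recognize a perfect-square trinomial with the parts c^3 and z.

(z - c^3)^2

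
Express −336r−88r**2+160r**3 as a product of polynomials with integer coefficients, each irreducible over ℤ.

8r(4r−7)(5r+6)

Pull out the common factor 8r, then factor the remaining trinomial.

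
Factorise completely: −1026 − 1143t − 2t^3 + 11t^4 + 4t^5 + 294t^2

Testing divisors of the constant over divisors of the leading coefficient, t = −6 is a root, so (t + 6) divides it; the quotient is 4t^4 − 13t^3 + 76t^2 − 162t − 171.
Next, t = −3/4 is a root, so (4t + 3) divides it; the quotient is t^3 − 4t^2 + 22t − 57.
Continuing, t = 3 is a root, giving the factor (t − 3) and quotient t^2 − t + 19.
The quadratic t^2 − t + 19 has discriminant −75 < 0 and is irreducible over ℤ.

(4t + 3)(t + 6)(t − 3)(t^2 − t + 19)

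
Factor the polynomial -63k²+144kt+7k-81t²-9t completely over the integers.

Group: -7k(9k-9t-1) + 9t(9k-9t-1); both groups contain (9k-9t-1).

-(7k-9t)(9k-9t-1)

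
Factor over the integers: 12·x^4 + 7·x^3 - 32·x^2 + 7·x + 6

(3·x + 1)·(4·x - 3)·(x + 2)·(x - 1)

Trying the rational-root candidates, x = -2 is a root, giving the factor (x + 2) and quotient 12·x^3 - 17·x^2 + 2·x + 3.
Continuing, x = -1/3 is a root, so (3·x + 1) is a factor; dividing leaves 4·x^2 - 7·x + 3.
The remaining quadratic factors as (4·x - 3)(x - 1).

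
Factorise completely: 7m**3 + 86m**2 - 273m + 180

Testing divisors of the constant over divisors of the leading coefficient, m = 1 is a root, so (m - 1) divides it; the quotient is 7m**2 + 93m - 180.
The remaining quadratic factors as (m + 15)(7m - 12).

(7m - 12)(m + 15)(m - 1)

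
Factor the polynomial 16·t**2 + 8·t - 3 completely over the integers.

Need a pair with product 16·(-3) = -48 and sum 8: that's -4 and 12.
Split the middle term: 16·t**2 - 4·t + 12·t - 3 = 4·t·(4·t - 1) + 3·(4·t - 1).

(4·t + 3)·(4·t - 1)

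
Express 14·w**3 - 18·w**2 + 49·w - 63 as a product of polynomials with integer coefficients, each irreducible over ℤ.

(7·w - 9)·(2·w**2 + 7)

Group as (14·w**3 + 49·w) + (-18·w**2 - 63) = 7·w·(2·w**2 + 7) - 9·(2·w**2 + 7).
Both groups share the factor (2·w**2 + 7).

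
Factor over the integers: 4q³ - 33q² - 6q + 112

Testing divisors of the constant over divisors of the leading coefficient, q = -7/4 is a root, giving the factor (4q + 7) and quotient q² - 10q + 16.
The remaining quadratic factors as (q - 8)(q - 2).

(4q + 7)(q - 2)(q - 8)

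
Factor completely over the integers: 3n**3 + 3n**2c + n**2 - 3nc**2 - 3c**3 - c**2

Group: n(3n**2 + n - 3c**2 - c) + c(3n**2 + n - 3c**2 - c); both groups contain (3n**2 + n - 3c**2 - c), so (n + c) is a factor with cofactor 3n**2 + n - 3c**2 - c.
The cofactor groups again: 3n**2 + n - 3c**2 - c = 3n(n - c) + (3c + 1)(n - c); both groups contain (n - c), giving (3n + 3c + 1)(n - c).

(n - c)(3n + 3c + 1)(n + c)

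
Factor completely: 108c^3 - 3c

3c(6c + 1)(6c - 1)

Pull out the common factor 3c; 36c^2 - 1 is a difference of squares.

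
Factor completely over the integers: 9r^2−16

Need a pair with product 9·(−16) = −144 and sum 0: that's −12 and 12.
Split the middle term: 9r^2−12r + 12r−16 = 3r(3r−4) + 4(3r−4).

(3r+4)(3r−4)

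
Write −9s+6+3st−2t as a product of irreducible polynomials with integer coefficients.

Group as (3st−9s) + (−2t+6) = 3s(t−3) − 2(t−3).
Both groups share the factor (t−3).

(3s−2)(t−3)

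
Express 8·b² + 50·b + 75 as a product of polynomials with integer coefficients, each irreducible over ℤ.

(2·b + 5)·(4·b + 15)

Need a pair with product 8·75 = 600 and sum 50: that's 20 and 30.
Split the middle term: 8·b² + 20·b + 30·b + 75 = 4·b·(2·b + 5) + 15·(2·b + 5).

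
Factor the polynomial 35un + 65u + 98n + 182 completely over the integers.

Group as (35un + 65u) + (98n + 182) = 5u(7n + 13) + 14(7n + 13).
Both groups share the factor (7n + 13).

(5u + 14)(7n + 13)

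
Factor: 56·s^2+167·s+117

(7·s+13)·(8·s+9)

Need a pair with product 56·117 = 6552 and sum 167: that's 63 and 104.
Split the middle term: 56·s^2+63·s + 104·s+117 = 7·s·(8·s+9) + 13·(8·s+9).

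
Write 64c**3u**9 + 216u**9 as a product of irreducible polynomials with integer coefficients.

Every term has a factor of 8u**9; factoring it out leaves 8c**3 + 27.
Recognize a sum of cubes with the parts 2c and 3.

8u**9(2c + 3)(4c**2 − 6c + 9)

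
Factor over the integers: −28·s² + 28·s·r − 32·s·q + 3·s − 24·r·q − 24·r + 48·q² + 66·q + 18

Group: −7·s·(4·s − 4·r + 8·q + 3) + (6·q + 6)·(4·s − 4·r + 8·q + 3); both groups contain (4·s − 4·r + 8·q + 3).

−(7·s − 6·q − 6)·(4·s − 4·r + 8·q + 3)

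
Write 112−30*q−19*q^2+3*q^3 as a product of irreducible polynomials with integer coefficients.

(3*q+8)*(q−2)*(q−7)

By the rational root theorem, q = 2 is a root, so (q−2) is a factor; dividing leaves 3*q^2−13*q−56.
The remaining quadratic factors as (q−7)(3*q+8).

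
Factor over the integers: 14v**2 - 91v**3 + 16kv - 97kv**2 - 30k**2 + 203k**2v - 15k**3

-(15k + 7v)(k - 13v + 2)(k - v)

Group: k(-15k**2 + 188kv - 30k + 91v**2 - 14v) - v(-15k**2 + 188kv - 30k + 91v**2 - 14v); both groups contain (-15k**2 + 188kv - 30k + 91v**2 - 14v), so (k - v) is a factor with cofactor -15k**2 + 188kv - 30k + 91v**2 - 14v.
The cofactor groups again: -15k**2 + 188kv - 30k + 91v**2 - 14v = -k(15k + 7v) + (13v - 2)(15k + 7v); both groups contain (15k + 7v), giving -(k - 13v + 2)(15k + 7v).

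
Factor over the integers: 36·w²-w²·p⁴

-w²·(p²+6)·(p²-6)

Every term has a factor of w²; factoring it out leaves -p⁴+36.
Recognize a difference of squares with the parts 6 and p².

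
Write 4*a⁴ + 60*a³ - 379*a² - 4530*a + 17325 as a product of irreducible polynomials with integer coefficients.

(2*a - 15)*(2*a - 7)*(a + 11)*(a + 15)

Testing divisors of the constant over divisors of the leading coefficient, a = -11 is a root, so (a + 11) is a factor; dividing leaves 4*a³ + 16*a² - 555*a + 1575.
Then a = -15 is a root, so (a + 15) divides it; the quotient is 4*a² - 44*a + 105.
The remaining quadratic factors as (2*a - 15)(2*a - 7).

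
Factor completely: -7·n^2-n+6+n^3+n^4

By the rational root theorem, n = 1 is a root, so (n-1) divides it; the quotient is n^3+2·n^2-5·n-6.
Continuing, n = -1 is a root, so (n+1) is a factor; dividing leaves n^2+n-6.
The remaining quadratic factors as (n-2)(n+3).

(n+1)·(n+3)·(n-1)·(n-2)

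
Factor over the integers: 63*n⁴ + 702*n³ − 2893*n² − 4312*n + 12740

By the rational root theorem, n = −14 is a root, so (n + 14) divides it; the quotient is 63*n³ − 180*n² − 373*n + 910.
Continuing, n = 13/7 is a root, giving the factor (7*n − 13) and quotient 9*n² − 9*n − 70.
The remaining quadratic factors as (3*n + 7)(3*n − 10).

(3*n + 7)*(3*n − 10)*(7*n − 13)*(n + 14)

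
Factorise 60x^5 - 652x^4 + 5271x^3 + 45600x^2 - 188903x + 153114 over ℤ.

Among the possible rational roots, x = 13/6 is a root, giving the factor (6x - 13) and quotient 10x^4 - 87x^3 + 690x^2 + 9095x - 11778.
Next, x = -13/2 is a root, so (2x + 13) is a factor; dividing leaves 5x^3 - 76x^2 + 839x - 906.
Next, x = 6/5 is a root, so (5x - 6) is a factor; dividing leaves x^2 - 14x + 151.
The quadratic x^2 - 14x + 151 has discriminant -408 < 0 and is irreducible over ℤ.

(2x + 13)(5x - 6)(6x - 13)(x^2 - 14x + 151)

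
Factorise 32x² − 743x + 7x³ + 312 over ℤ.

(7x − 3)(x + 13)(x − 8)

Trying the rational-root candidates, x = −13 is a root, giving the factor (x + 13) and quotient 7x² − 59x + 24.
The remaining quadratic factors as (7x − 3)(x − 8).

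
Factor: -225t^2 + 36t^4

Pull out the common factor 9t^2; 4t^2 - 25 is a difference of squares.

9t^2(2t + 5)(2t - 5)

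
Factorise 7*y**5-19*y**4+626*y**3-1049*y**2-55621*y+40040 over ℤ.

Among the possible rational roots, y = -7 is a root, so (y+7) divides it; the quotient is 7*y**4-68*y**3+1102*y**2-8763*y+5720.
Next, y = 8 is a root, giving the factor (y-8) and quotient 7*y**3-12*y**2+1006*y-715.
Next, y = 5/7 is a root, so (7*y-5) divides it; the quotient is y**2-y+143.
The quadratic y**2-y+143 has discriminant -571 < 0 and is irreducible over ℤ.

(7*y-5)*(y+7)*(y-8)*(y**2-y+143)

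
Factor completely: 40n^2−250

10(2n+5)(2n−5)

Factor out 10, leaving 4n^2−25, which is a difference of two squares.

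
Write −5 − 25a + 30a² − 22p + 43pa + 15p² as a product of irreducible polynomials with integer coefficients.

(3p + 5a − 5)(5p + 6a + 1)

Group: 5p(3p + 5a − 5) + (6a + 1)(3p + 5a − 5); both groups contain (3p + 5a − 5).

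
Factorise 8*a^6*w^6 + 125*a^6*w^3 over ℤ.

a^6*w^3*(2*w + 5)*(4*w^2 - 10*w + 25)

Factor out a^6*w^3 first: what remains is 8*w^3 + 125.
Recognize a sum of cubes with the parts 5 and 2*w.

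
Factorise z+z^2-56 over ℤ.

(z+8)(z-7)

Two integers with product -56 and sum 1 are 8 and -7.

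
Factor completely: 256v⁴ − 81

(4v + 3)(4v − 3)(16v² + 9)

Write as (16v²)² − (9)², then factor 16v² − 9 once more.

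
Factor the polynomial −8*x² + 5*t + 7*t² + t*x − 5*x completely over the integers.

(7*t + 8*x + 5)*(t − x)

Group: t*(7*t + 8*x + 5) − x*(7*t + 8*x + 5); both groups contain (7*t + 8*x + 5).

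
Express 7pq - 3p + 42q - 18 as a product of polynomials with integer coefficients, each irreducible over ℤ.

Group as (7pq - 3p) + (42q - 18) = p(7q - 3) + 6(7q - 3).
Both groups share the factor (7q - 3).

(7q - 3)(p + 6)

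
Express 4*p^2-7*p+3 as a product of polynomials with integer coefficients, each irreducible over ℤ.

Need a pair with product 4·3 = 12 and sum -7: that's -4 and -3.
Split the middle term: 4*p^2-4*p - 3*p+3 = 4*p*(p-1) - 3*(p-1).

(4*p-3)*(p-1)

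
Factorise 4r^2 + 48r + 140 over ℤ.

4(r + 5)(r + 7)

Pull out the common factor 4, then factor the remaining trinomial.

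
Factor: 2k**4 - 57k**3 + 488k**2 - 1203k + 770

Testing divisors of the constant over divisors of the leading coefficient, k = 11 is a root, giving the factor (k - 11) and quotient 2k**3 - 35k**2 + 103k - 70.
Then k = 1 is a root, so (k - 1) is a factor; dividing leaves 2k**2 - 33k + 70.
The remaining quadratic factors as (k - 14)(2k - 5).

(2k - 5)(k - 1)(k - 11)(k - 14)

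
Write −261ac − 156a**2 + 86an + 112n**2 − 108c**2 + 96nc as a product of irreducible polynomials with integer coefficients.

−(12a − 14n + 9c)(13a + 8n + 12c)

Group: −13a(12a − 14n + 9c) + (−8n − 12c)(12a − 14n + 9c); both groups contain (12a − 14n + 9c).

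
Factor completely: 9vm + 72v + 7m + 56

(9v + 7)(m + 8)

Group as (9vm + 72v) + (7m + 56) = 9v(m + 8) + 7(m + 8).
Both groups share the factor (m + 8).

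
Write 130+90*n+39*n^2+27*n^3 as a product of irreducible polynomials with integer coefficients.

Group as (27*n^3+90*n) + (39*n^2+130) = 9*n*(3*n^2+10) + 13*(3*n^2+10).
Both groups share the factor (3*n^2+10).

(9*n+13)*(3*n^2+10)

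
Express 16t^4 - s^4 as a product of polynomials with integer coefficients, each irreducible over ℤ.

(2t - s)(2t + s)(4t^2 + s^2)

Write as (4t^2)² − (s^2)², then factor 4t^2 - s^2 once more.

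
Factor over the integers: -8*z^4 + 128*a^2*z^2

Pull out the common factor 8*z^2; 16*a^2 - z^2 is a difference of squares.

8*z^2*(4*a + z)*(4*a - z)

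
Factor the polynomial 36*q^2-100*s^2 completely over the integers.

Pull out the common factor 4; 9*q^2-25*s^2 is a difference of squares.

4*(3*q+5*s)*(3*q-5*s)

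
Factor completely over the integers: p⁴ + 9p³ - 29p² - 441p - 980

Testing divisors of the constant over divisors of the leading coefficient, p = -5 is a root, so (p + 5) is a factor; dividing leaves p³ + 4p² - 49p - 196.
Continuing, p = 7 is a root, so (p - 7) divides it; the quotient is p² + 11p + 28.
The remaining quadratic factors as (p + 7)(p + 4).

(p + 4)(p + 5)(p + 7)(p - 7)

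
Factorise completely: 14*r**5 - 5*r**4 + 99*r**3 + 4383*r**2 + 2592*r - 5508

(2*r + 3)*(7*r - 6)*(r + 6)*(r**2 - 7*r + 51)

Among the possible rational roots, r = 6/7 is a root, so (7*r - 6) is a factor; dividing leaves 2*r**4 + r**3 + 15*r**2 + 639*r + 918.
Then r = -3/2 is a root, giving the factor (2*r + 3) and quotient r**3 - r**2 + 9*r + 306.
Then r = -6 is a root, so (r + 6) is a factor; dividing leaves r**2 - 7*r + 51.
The quadratic r**2 - 7*r + 51 has discriminant -155 < 0 and is irreducible over ℤ.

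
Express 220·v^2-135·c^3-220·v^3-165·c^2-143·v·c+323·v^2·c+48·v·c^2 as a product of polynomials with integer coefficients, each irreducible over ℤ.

-(4·v-5·c)·(11·v-9·c-11)·(5·v+3·c)

Group: 5·v·(-44·v^2+91·v·c+44·v-45·c^2-55·c) + 3·c·(-44·v^2+91·v·c+44·v-45·c^2-55·c); both groups contain (-44·v^2+91·v·c+44·v-45·c^2-55·c), so (5·v+3·c) is a factor with cofactor -44·v^2+91·v·c+44·v-45·c^2-55·c.
The cofactor groups again: -44·v^2+91·v·c+44·v-45·c^2-55·c = -4·v·(11·v-9·c-11) + 5·c·(11·v-9·c-11); both groups contain (11·v-9·c-11), giving -(4·v-5·c)·(11·v-9·c-11).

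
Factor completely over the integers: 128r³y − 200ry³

Factor out 8ry, leaving 16r² − 25y², which is a difference of two squares.

8ry(4r + 5y)(4r − 5y)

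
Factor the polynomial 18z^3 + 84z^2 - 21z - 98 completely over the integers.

Group as (18z^3 - 21z) + (84z^2 - 98) = 3z(6z^2 - 7) + 14(6z^2 - 7).
Both groups share the factor (6z^2 - 7).

(3z + 14)(6z^2 - 7)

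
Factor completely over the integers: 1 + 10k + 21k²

(3k + 1)(7k + 1)

Need a pair with product 21·1 = 21 and sum 10: that's 3 and 7.
Split the middle term: 21k² + 3k + 7k + 1 = 3k(7k + 1) + (7k + 1).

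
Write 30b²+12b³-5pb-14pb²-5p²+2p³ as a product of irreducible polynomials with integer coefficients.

(2p-2b-5)(p-2b)(p+3b)

Group: 2p(p²+pb-6b²) + (-2b-5)(p²+pb-6b²); both groups contain (p²+pb-6b²), so (2p-2b-5) is a factor with cofactor p²+pb-6b².
The cofactor groups again: p²+pb-6b² = p(p-2b) + 3b(p-2b); both groups contain (p-2b), giving (p+3b)(p-2b).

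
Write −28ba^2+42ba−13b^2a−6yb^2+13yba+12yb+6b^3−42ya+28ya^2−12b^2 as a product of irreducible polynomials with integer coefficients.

Group: 2b(−3yb−4ya+6y+3b^2+4ba−6b) − 7a(−3yb−4ya+6y+3b^2+4ba−6b); both groups contain (−3yb−4ya+6y+3b^2+4ba−6b), so (2b−7a) is a factor with cofactor −3yb−4ya+6y+3b^2+4ba−6b.
The cofactor groups again: −3yb−4ya+6y+3b^2+4ba−6b = −3b(y−b) + (−4a+6)(y−b); both groups contain (y−b), giving −(3b+4a−6)(y−b).

−(2b−7a)(y−b)(3b+4a−6)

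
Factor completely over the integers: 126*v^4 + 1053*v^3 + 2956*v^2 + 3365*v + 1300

(3*v + 5)*(6*v + 5)*(7*v + 13)*(v + 4)

Testing divisors of the constant over divisors of the leading coefficient, v = -4 is a root, giving the factor (v + 4) and quotient 126*v^3 + 549*v^2 + 760*v + 325.
Next, v = -5/3 is a root, so (3*v + 5) divides it; the quotient is 42*v^2 + 113*v + 65.
The remaining quadratic factors as (6*v + 5)(7*v + 13).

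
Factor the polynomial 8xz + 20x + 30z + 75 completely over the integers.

(2z + 5)(4x + 15)

Group as (8xz + 20x) + (30z + 75) = 4x(2z + 5) + 15(2z + 5).
Both groups share the factor (2z + 5).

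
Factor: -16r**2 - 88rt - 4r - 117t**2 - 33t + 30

-(4r + 13t - 5)(4r + 9t + 6)

Group: -4r(4r + 9t + 6) + (-13t + 5)(4r + 9t + 6); both groups contain (4r + 9t + 6).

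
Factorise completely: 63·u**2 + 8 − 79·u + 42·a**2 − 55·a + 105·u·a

(9·u + 6·a − 1)·(7·u + 7·a − 8)

Group: 7·u·(9·u + 6·a − 1) + (7·a − 8)·(9·u + 6·a − 1); both groups contain (9·u + 6·a − 1).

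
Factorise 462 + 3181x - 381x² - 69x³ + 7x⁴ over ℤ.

(7x + 1)(x + 7)(x - 11)(x - 6)

Testing divisors of the constant over divisors of the leading coefficient, x = 6 is a root, giving the factor (x - 6) and quotient 7x³ - 27x² - 543x - 77.
Then x = -1/7 is a root, so (7x + 1) is a factor; dividing leaves x² - 4x - 77.
The remaining quadratic factors as (x + 7)(x - 11).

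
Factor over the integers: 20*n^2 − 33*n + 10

(4*n − 5)*(5*n − 2)

Need a pair with product 20·10 = 200 and sum −33: that's −25 and −8.
Split the middle term: 20*n^2 − 25*n − 8*n + 10 = 5*n*(4*n − 5) − 2*(4*n − 5).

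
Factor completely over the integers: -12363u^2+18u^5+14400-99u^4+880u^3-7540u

Trying the rational-root candidates, u = 9 is a root, so (u-9) divides it; the quotient is 18u^4+63u^3+1447u^2+660u-1600.
Continuing, u = -4/3 is a root, so (3u+4) is a factor; dividing leaves 6u^3+13u^2+465u-400.
Then u = 5/6 is a root, so (6u-5) divides it; the quotient is u^2+3u+80.
The quadratic u^2+3u+80 has discriminant -311 < 0 and is irreducible over ℤ.

(3u+4)(6u-5)(u-9)(u^2+3u+80)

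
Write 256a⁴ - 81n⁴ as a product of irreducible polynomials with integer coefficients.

Write as (16a²)² − (9n²)², then factor 16a² - 9n² once more.

(4a + 3n)(4a - 3n)(16a² + 9n²)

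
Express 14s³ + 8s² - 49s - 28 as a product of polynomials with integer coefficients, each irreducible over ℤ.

Group as (14s³ - 49s) + (8s² - 28) = 7s(2s² - 7) + 4(2s² - 7).
Both groups share the factor (2s² - 7).

(7s + 4)(2s² - 7)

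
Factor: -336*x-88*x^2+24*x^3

Pull out the common factor 8*x, then factor the remaining trinomial.

8*x*(3*x+7)*(x-6)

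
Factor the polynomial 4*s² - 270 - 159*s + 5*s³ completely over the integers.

(5*s + 9)*(s + 5)*(s - 6)

Testing divisors of the constant over divisors of the leading coefficient, s = 6 is a root, so (s - 6) divides it; the quotient is 5*s² + 34*s + 45.
The remaining quadratic factors as (5*s + 9)(s + 5).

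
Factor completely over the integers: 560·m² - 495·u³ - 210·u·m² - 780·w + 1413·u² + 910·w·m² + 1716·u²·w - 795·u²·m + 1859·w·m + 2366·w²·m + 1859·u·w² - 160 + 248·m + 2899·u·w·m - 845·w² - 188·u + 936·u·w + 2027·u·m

-(11·u + 14·m - 5)·(3·u - 13·w - 8)·(15·u + 13·w + 5·m + 4)

Group: 15·u·(-33·u² + 143·u·w - 42·u·m + 103·u + 182·w·m - 65·w + 112·m - 40) + (13·w + 5·m + 4)·(-33·u² + 143·u·w - 42·u·m + 103·u + 182·w·m - 65·w + 112·m - 40); both groups contain (-33·u² + 143·u·w - 42·u·m + 103·u + 182·w·m - 65·w + 112·m - 40), so (15·u + 13·w + 5·m + 4) is a factor with cofactor -33·u² + 143·u·w - 42·u·m + 103·u + 182·w·m - 65·w + 112·m - 40.
The cofactor groups again: -33·u² + 143·u·w - 42·u·m + 103·u + 182·w·m - 65·w + 112·m - 40 = -11·u·(3·u - 13·w - 8) + (-14·m + 5)·(3·u - 13·w - 8); both groups contain (3·u - 13·w - 8), giving -(11·u + 14·m - 5)·(3·u - 13·w - 8).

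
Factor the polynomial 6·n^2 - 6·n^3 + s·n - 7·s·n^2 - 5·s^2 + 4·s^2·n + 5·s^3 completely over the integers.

Group: s·(5·s^2 - s·n - 6·n^2) + (n - 1)·(5·s^2 - s·n - 6·n^2); both groups contain (5·s^2 - s·n - 6·n^2), so (s + n - 1) is a factor with cofactor 5·s^2 - s·n - 6·n^2.
The cofactor groups again: 5·s^2 - s·n - 6·n^2 = 5·s·(s + n) - 6·n·(s + n); both groups contain (s + n), giving (5·s - 6·n)·(s + n).

(5·s - 6·n)·(s + n)·(s + n - 1)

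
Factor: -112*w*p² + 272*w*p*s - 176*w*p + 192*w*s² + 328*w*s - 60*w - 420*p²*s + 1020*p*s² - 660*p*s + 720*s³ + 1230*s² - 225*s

Group: 4*w*(-28*p² + 68*p*s - 44*p + 48*s² + 82*s - 15) + 15*s*(-28*p² + 68*p*s - 44*p + 48*s² + 82*s - 15); both groups contain (-28*p² + 68*p*s - 44*p + 48*s² + 82*s - 15), so (4*w + 15*s) is a factor with cofactor -28*p² + 68*p*s - 44*p + 48*s² + 82*s - 15.
The cofactor groups again: -28*p² + 68*p*s - 44*p + 48*s² + 82*s - 15 = -2*p*(14*p + 8*s + 15) + (6*s - 1)*(14*p + 8*s + 15); both groups contain (14*p + 8*s + 15), giving -(2*p - 6*s + 1)*(14*p + 8*s + 15).

-(14*p + 8*s + 15)*(4*w + 15*s)*(2*p - 6*s + 1)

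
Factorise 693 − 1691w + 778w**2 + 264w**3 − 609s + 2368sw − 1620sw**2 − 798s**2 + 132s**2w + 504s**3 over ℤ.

Group: 12s(42s**2 + 18sw − 35s − 132w**2 + 205w − 77) + (−2w − 9)(42s**2 + 18sw − 35s − 132w**2 + 205w − 77); both groups contain (42s**2 + 18sw − 35s − 132w**2 + 205w − 77), so (12s − 2w − 9) is a factor with cofactor 42s**2 + 18sw − 35s − 132w**2 + 205w − 77.
The cofactor groups again: 42s**2 + 18sw − 35s − 132w**2 + 205w − 77 = 7s(6s + 12w − 11) + (−11w + 7)(6s + 12w − 11); both groups contain (6s + 12w − 11), giving (7s − 11w + 7)(6s + 12w − 11).

(12s − 2w − 9)(6s + 12w − 11)(7s − 11w + 7)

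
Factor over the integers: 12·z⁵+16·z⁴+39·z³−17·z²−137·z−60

By the rational root theorem, z = −1/2 is a root, so (2·z+1) is a factor; dividing leaves 6·z⁴+5·z³+17·z²−17·z−60.
Continuing, z = −4/3 is a root, so (3·z+4) divides it; the quotient is 2·z³−z²+7·z−15.
Next, z = 3/2 is a root, giving the factor (2·z−3) and quotient z²+z+5.
The quadratic z²+z+5 has discriminant −19 < 0 and is irreducible over ℤ.

(2·z+1)·(2·z−3)·(3·z+4)·(z²+z+5)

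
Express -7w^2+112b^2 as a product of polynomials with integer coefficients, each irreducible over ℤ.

7(4b+w)(4b-w)

Pull out the common factor 7; 16b^2-w^2 is a difference of squares.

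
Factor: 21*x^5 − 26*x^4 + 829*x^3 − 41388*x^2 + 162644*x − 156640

(3*x − 8)*(7*x − 11)*(x − 10)*(x^2 + 13*x + 178)

Testing divisors of the constant over divisors of the leading coefficient, x = 8/3 is a root, so (3*x − 8) divides it; the quotient is 7*x^4 + 10*x^3 + 303*x^2 − 12988*x + 19580.
Continuing, x = 11/7 is a root, giving the factor (7*x − 11) and quotient x^3 + 3*x^2 + 48*x − 1780.
Next, x = 10 is a root, giving the factor (x − 10) and quotient x^2 + 13*x + 178.
The quadratic x^2 + 13*x + 178 has discriminant −543 < 0 and is irreducible over ℤ.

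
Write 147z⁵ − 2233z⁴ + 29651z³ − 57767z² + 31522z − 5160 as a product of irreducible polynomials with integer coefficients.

By the rational root theorem, z = 1/3 is a root, so (3z − 1) divides it; the quotient is 49z⁴ − 728z³ + 9641z² − 16042z + 5160.
Then z = 10/7 is a root, giving the factor (7z − 10) and quotient 7z³ − 94z² + 1243z − 516.
Next, z = 3/7 is a root, so (7z − 3) divides it; the quotient is z² − 13z + 172.
The quadratic z² − 13z + 172 has discriminant −519 < 0 and is irreducible over ℤ.

(3z − 1)(7z − 10)(7z − 3)(z² − 13z + 172)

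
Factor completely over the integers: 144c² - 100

Pull out the common factor 4; 36c² - 25 is a difference of squares.

4(6c + 5)(6c - 5)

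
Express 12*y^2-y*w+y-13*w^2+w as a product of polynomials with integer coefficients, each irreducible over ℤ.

(12*y-13*w+1)*(y+w)

Group: y*(12*y-13*w+1) + w*(12*y-13*w+1); both groups contain (12*y-13*w+1).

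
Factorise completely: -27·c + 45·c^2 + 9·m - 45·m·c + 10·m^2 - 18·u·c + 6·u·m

(6·u + 10·m - 15·c + 9)·(m - 3·c)

Group: 6·u·(m - 3·c) + (10·m - 15·c + 9)·(m - 3·c); both groups contain (m - 3·c).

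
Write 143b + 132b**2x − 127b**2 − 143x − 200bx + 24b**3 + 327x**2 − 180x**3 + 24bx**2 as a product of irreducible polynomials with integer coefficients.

Group: 3b(8b**2 + 4bx − 13b − 12x**2 + 13x) + (15x − 11)(8b**2 + 4bx − 13b − 12x**2 + 13x); both groups contain (8b**2 + 4bx − 13b − 12x**2 + 13x), so (3b + 15x − 11) is a factor with cofactor 8b**2 + 4bx − 13b − 12x**2 + 13x.
The cofactor groups again: 8b**2 + 4bx − 13b − 12x**2 + 13x = 8b(b − x) + (12x − 13)(b − x); both groups contain (b − x), giving (8b + 12x − 13)(b − x).

(3b + 15x − 11)(8b + 12x − 13)(b − x)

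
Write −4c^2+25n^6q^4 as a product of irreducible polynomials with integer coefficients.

(5n^3q^2−2c)(5n^3q^2+2c)

Recognize a difference of squares with the parts 5n^3q^2 and 2c.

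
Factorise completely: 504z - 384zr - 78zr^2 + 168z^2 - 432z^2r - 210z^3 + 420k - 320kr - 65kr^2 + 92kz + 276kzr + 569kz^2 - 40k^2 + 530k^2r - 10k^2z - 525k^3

-(15k - 7z - 13r + 14)(5k + 6z)(7k - 5z - r - 6)

Group: 7k(-75k^2 - 55kz + 65kr - 70k + 42z^2 + 78zr - 84z) + (-5z - r - 6)(-75k^2 - 55kz + 65kr - 70k + 42z^2 + 78zr - 84z); both groups contain (-75k^2 - 55kz + 65kr - 70k + 42z^2 + 78zr - 84z), so (7k - 5z - r - 6) is a factor with cofactor -75k^2 - 55kz + 65kr - 70k + 42z^2 + 78zr - 84z.
The cofactor groups again: -75k^2 - 55kz + 65kr - 70k + 42z^2 + 78zr - 84z = -5k(15k - 7z - 13r + 14) - 6z(15k - 7z - 13r + 14); both groups contain (15k - 7z - 13r + 14), giving -(5k + 6z)(15k - 7z - 13r + 14).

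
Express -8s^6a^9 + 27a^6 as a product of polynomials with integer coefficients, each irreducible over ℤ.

Factor out a^6 first: what remains is -8s^6a^3 + 27.
Recognize a difference of cubes with the parts 3 and 2s^2a.

-a^6(2s^2a - 3)(4s^4a^2 + 6s^2a + 9)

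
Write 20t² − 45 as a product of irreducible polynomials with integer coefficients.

Pull out the common factor 5; 4t² − 9 is a difference of squares.

5(2t + 3)(2t − 3)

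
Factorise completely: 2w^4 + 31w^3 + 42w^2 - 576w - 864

(2w + 3)(w + 12)(w + 6)(w - 4)

By the rational root theorem, w = -12 is a root, giving the factor (w + 12) and quotient 2w^3 + 7w^2 - 42w - 72.
Next, w = -3/2 is a root, so (2w + 3) divides it; the quotient is w^2 + 2w - 24.
The remaining quadratic factors as (w + 6)(w - 4).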